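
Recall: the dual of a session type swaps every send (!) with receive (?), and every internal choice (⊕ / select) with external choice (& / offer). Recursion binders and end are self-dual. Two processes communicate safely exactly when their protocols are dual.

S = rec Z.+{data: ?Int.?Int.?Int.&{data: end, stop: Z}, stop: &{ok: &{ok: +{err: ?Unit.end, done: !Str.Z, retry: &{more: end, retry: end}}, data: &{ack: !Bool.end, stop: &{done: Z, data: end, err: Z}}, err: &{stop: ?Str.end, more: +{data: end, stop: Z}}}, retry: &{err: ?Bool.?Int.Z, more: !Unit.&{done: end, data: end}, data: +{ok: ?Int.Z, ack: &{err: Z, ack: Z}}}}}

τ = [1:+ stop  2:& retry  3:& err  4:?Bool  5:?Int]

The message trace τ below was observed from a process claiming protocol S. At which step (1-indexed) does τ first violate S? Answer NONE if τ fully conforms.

NONE

step 1: + stop  match  cont: &{ok: &{ok: +{err: ?Unit.end, done: !Str.rec Z.…, retry: &{more: end, retry: end}}, data: &{ack: !Bool.end, stop: &{done: rec Z.…, data: end, err: rec Z.…}}, err: &{stop: ?Str.end, more: +{data: end, stop: rec Z.…}}}, retry: &{err: ?Bool.?Int.rec Z.…, more: !Unit.&{done: end, data: end}, data: +{ok: ?Int.rec Z.…, ack: &{err: rec Z.…, ack: rec Z.…}}}}
step 2: & retry  match  cont: &{err: ?Bool.?Int.rec Z.…, more: !Unit.&{done: end, data: end}, data: +{ok: ?Int.rec Z.…, ack: &{err: rec Z.…, ack: rec Z.…}}}
step 3: & err  match  cont: ?Bool.?Int.rec Z.…
step 4: ?Bool  match  cont: ?Int.rec Z.…
step 5: ?Int  match  cont: rec Z.…
τ conforms to S (length 5)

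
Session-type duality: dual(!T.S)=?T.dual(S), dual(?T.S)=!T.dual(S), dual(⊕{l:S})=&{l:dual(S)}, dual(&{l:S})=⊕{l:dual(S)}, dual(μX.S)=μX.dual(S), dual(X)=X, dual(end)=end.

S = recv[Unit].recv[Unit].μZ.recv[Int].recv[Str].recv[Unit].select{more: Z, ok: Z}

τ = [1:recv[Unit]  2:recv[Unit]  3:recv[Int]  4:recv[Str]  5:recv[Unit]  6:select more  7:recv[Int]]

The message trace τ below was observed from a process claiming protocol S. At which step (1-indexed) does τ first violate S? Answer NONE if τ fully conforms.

step 1: recv[Unit]  ok  state: recv[Unit].μZ.…
step 2: recv[Unit]  ok  state: μZ.…
step 3: recv[Int]  ok  state: recv[Str].recv[Unit].select{more: μZ.…, ok: μZ.…}
step 4: recv[Str]  ok  state: recv[Unit].select{more: μZ.…, ok: μZ.…}
step 5: recv[Unit]  ok  state: select{more: μZ.…, ok: μZ.…}
step 6: select more  ok  state: μZ.…
step 7: recv[Int]  ok  state: recv[Str].recv[Unit].select{more: μZ.…, ok: μZ.…}
τ conforms to S (length 7)

NONE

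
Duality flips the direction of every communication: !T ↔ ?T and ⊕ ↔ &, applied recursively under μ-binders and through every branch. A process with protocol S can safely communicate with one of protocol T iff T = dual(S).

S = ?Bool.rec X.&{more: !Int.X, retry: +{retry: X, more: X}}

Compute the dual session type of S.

!Bool.rec X.+{more: ?Int.X, retry: &{retry: X, more: X}}

?Bool = !Bool
  rec X = rec X  (binder kept)
    &{more,retry} = +{more,retry}  (external→internal)
      [more]
        !Int = ?Int
          X self-dual
      [retry]
        +{retry,more} = &{retry,more}  (internal→external)
          [retry]
            X self-dual
          [more]
            X self-dual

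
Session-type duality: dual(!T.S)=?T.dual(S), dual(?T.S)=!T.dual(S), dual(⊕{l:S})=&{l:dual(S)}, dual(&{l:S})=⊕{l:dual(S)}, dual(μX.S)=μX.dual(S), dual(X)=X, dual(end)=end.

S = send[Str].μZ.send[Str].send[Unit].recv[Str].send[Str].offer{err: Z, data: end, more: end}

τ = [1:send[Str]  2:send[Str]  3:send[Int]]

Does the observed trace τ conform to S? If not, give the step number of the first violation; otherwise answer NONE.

3

step 1: send[Str]  match  residual = μZ.…
step 2: send[Str]  match  residual = send[Unit].recv[Str].send[Str].offer{err: μZ.…, data: end, more: end}
step 3: got send[Int], protocol expects send[Unit]  ✗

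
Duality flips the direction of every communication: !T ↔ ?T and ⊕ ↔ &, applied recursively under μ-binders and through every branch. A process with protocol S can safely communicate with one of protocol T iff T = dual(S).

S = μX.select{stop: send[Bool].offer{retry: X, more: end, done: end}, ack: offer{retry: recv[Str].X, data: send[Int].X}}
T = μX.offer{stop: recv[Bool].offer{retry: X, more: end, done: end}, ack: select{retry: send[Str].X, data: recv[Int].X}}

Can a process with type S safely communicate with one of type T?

μX | μX  match (μ self-dual)
  select{stop,ack} | offer{stop,ack}  match label sets agree
    • stop:
      send[Bool] | recv[Bool]  match
        offer{retry,more,done} | offer{retry,more,done}  ✗ choice polarity not flipped — not dual

NO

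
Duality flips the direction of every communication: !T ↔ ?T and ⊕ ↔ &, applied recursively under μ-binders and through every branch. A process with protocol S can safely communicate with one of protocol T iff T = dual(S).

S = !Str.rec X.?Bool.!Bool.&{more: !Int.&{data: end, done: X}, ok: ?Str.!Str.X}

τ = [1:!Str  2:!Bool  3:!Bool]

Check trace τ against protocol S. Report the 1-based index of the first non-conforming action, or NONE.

step 1: !Str  ok  now at rec X.…
step 2: got !Bool, protocol expects ?Bool  ✗

2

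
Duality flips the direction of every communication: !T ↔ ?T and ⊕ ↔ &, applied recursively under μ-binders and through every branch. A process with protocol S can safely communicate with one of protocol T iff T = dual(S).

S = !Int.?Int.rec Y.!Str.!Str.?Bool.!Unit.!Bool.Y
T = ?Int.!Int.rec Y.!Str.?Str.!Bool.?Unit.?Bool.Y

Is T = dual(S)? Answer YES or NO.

!Int vs ?Int  ✓
  ?Int vs !Int  ✓
    rec Y vs rec Y  ✓ (rec unchanged)
      !Str vs !Str  ✗ same direction on both sides — not dual

NO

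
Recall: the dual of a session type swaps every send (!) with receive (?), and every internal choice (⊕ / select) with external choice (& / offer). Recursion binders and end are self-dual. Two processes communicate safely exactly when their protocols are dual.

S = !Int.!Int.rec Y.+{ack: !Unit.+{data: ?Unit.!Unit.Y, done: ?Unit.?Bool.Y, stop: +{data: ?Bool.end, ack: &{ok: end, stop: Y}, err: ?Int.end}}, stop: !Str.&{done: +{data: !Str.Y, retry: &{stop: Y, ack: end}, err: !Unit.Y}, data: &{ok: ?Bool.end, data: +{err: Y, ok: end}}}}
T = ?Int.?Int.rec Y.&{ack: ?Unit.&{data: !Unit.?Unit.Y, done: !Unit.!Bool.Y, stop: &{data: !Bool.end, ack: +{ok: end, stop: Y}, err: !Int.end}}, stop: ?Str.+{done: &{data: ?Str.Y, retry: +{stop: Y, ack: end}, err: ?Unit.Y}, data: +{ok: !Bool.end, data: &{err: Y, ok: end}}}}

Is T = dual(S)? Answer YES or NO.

YES

!Int | ?Int  ✓
  !Int | ?Int  ✓
    rec Y | rec Y  ✓ (μ self-dual)
      +{ack,stop} | &{ack,stop}  ✓ labels match
        case ack:
          !Unit | ?Unit  ✓
            +{data,done,stop} | &{data,done,stop}  ✓ labels match
              case data:
                ?Unit | !Unit  ✓
                  !Unit | ?Unit  ✓
                    Y | Y  ✓
              case done:
                ?Unit | !Unit  ✓
                  ?Bool | !Bool  ✓
                    Y | Y  ✓
              case stop:
                +{data,ack,err} | &{data,ack,err}  ✓ labels match
                  case data:
                    ?Bool | !Bool  ✓
                      end | end  ✓
                  case ack:
                    &{ok,stop} | +{ok,stop}  ✓ labels match
                      case ok:
                        end | end  ✓
                      case stop:
                        Y | Y  ✓
                  case err:
                    ?Int | !Int  ✓
                      end | end  ✓
        case stop:
          !Str | ?Str  ✓
            &{done,data} | +{done,data}  ✓ labels match
              case done:
                +{data,retry,err} | &{data,retry,err}  ✓ labels match
                  case data:
                    !Str | ?Str  ✓
                      Y | Y  ✓
                  case retry:
                    &{stop,ack} | +{stop,ack}  ✓ labels match
                      case stop:
                        Y | Y  ✓
                      case ack:
                        end | end  ✓
                  case err:
                    !Unit | ?Unit  ✓
                      Y | Y  ✓
              case data:
                &{ok,data} | +{ok,data}  ✓ labels match
                  case ok:
                    ?Bool | !Bool  ✓
                      end | end  ✓
                  case data:
                    +{err,ok} | &{err,ok}  ✓ labels match
                      case err:
                        Y | Y  ✓
                      case ok:
                        end | end  ✓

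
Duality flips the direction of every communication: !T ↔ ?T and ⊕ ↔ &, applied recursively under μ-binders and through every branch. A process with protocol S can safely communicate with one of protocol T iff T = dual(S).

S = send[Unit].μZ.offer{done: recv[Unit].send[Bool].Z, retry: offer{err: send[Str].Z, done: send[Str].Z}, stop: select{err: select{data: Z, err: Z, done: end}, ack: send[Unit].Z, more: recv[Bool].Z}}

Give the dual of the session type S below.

send[Unit] = recv[Unit]
  μZ = μZ  (rec unchanged)
    offer{done,retry,stop} = select{done,retry,stop}  (offer→select)
      • done:
        recv[Unit] = send[Unit]
          send[Bool] = recv[Bool]
            Z ↦ Z
      • retry:
        offer{err,done} = select{err,done}  (offer→select)
          • err:
            send[Str] = recv[Str]
              Z ↦ Z
          • done:
            send[Str] = recv[Str]
              Z ↦ Z
      • stop:
        select{err,ack,more} = offer{err,ack,more}  (⊕→&)
          • err:
            select{data,err,done} = offer{data,err,done}  (⊕→&)
              • data:
                Z ↦ Z
              • err:
                Z ↦ Z
              • done:
                end ↦ end
          • ack:
            send[Unit] = recv[Unit]
              Z ↦ Z
          • more:
            recv[Bool] = send[Bool]
              Z ↦ Z

recv[Unit].μZ.select{done: send[Unit].recv[Bool].Z, retry: select{err: recv[Str].Z, done: recv[Str].Z}, stop: offer{err: offer{data: Z, err: Z, done: end}, ack: recv[Unit].Z, more: send[Bool].Z}}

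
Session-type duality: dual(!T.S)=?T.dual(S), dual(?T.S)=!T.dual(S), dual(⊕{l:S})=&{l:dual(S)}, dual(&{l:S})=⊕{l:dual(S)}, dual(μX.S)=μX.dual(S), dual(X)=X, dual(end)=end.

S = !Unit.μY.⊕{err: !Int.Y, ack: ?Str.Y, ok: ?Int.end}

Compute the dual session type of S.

?Unit.μY.&{err: ?Int.Y, ack: !Str.Y, ok: !Int.end}

!Unit = ?Unit
  μY = μY  (binder kept)
    ⊕{err,ack,ok} = &{err,ack,ok}  (internal→external)
      [err]
        !Int = ?Int
          dual(Y) = Y
      [ack]
        ?Str = !Str
          dual(Y) = Y
      [ok]
        ?Int = !Int
          dual(end) = end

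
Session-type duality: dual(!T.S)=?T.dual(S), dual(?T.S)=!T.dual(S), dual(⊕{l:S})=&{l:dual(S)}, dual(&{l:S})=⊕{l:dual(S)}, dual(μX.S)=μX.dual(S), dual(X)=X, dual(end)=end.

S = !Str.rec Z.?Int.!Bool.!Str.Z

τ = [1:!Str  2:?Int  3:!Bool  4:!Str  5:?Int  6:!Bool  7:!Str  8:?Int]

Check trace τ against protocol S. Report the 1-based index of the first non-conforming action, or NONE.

step 1: !Str  ✓  residual = rec Z.…
step 2: ?Int  ✓  residual = !Bool.!Str.rec Z.…
step 3: !Bool  ✓  residual = !Str.rec Z.…
step 4: !Str  ✓  residual = rec Z.…
step 5: ?Int  ✓  residual = !Bool.!Str.rec Z.…
step 6: !Bool  ✓  residual = !Str.rec Z.…
step 7: !Str  ✓  residual = rec Z.…
step 8: ?Int  ✓  residual = !Bool.!Str.rec Z.…
all 8 steps conform

NONE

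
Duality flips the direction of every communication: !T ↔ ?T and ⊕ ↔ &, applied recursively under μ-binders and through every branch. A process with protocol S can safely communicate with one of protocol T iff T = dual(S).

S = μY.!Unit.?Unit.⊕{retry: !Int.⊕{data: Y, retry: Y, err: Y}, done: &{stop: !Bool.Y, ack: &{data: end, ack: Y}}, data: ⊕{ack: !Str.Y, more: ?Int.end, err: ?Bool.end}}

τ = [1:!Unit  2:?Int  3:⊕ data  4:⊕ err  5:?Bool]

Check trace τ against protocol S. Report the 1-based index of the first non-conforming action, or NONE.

step 1: !Unit  match  state: ?Unit.⊕{retry: !Int.⊕{data: μY.…, retry: μY.…, err: μY.…}, done: &{stop: !Bool.μY.…, ack: &{data: end, ack: μY.…}}, data: ⊕{ack: !Str.μY.…, more: ?Int.end, err: ?Bool.end}}
step 2: got ?Int, protocol expects ?Unit  ✗

2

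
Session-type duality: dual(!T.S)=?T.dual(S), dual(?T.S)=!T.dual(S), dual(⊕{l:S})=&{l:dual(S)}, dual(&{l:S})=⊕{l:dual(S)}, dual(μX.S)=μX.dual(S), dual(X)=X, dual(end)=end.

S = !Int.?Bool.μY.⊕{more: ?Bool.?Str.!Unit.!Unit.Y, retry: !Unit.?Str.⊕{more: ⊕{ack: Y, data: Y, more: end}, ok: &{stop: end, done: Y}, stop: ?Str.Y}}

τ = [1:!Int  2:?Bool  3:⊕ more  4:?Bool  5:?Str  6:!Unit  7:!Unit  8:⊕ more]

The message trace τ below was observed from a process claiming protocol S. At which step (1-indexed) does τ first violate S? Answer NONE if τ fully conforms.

NONE

@1 !Int  ✓  state: ?Bool.μY.…
@2 ?Bool  ✓  state: μY.…
@3 ⊕ more  ✓  state: ?Bool.?Str.!Unit.!Unit.μY.…
@4 ?Bool  ✓  state: ?Str.!Unit.!Unit.μY.…
@5 ?Str  ✓  state: !Unit.!Unit.μY.…
@6 !Unit  ✓  state: !Unit.μY.…
@7 !Unit  ✓  state: μY.…
@8 ⊕ more  ✓  state: ?Bool.?Str.!Unit.!Unit.μY.…
all 8 steps conform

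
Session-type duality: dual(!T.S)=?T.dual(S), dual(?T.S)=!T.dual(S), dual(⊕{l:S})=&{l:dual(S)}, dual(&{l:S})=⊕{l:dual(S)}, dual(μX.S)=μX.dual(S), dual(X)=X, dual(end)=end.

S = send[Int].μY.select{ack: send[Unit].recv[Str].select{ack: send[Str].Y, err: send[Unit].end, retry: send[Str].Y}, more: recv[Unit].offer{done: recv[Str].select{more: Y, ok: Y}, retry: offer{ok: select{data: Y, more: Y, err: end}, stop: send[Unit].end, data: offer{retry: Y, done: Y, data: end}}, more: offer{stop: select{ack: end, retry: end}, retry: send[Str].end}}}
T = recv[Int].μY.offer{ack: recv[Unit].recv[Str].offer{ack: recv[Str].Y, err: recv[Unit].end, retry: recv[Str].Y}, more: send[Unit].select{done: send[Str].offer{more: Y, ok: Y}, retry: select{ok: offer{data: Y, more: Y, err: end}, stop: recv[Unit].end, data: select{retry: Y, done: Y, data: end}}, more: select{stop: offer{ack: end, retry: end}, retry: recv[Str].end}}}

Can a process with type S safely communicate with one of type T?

NO

send[Int] vs recv[Int]  ok
  μY vs μY  ok (rec unchanged)
    select{ack,more} vs offer{ack,more}  ok labels match
      [ack]
        send[Unit] vs recv[Unit]  ok
          recv[Str] vs recv[Str]  ✗ same direction on both sides — not dual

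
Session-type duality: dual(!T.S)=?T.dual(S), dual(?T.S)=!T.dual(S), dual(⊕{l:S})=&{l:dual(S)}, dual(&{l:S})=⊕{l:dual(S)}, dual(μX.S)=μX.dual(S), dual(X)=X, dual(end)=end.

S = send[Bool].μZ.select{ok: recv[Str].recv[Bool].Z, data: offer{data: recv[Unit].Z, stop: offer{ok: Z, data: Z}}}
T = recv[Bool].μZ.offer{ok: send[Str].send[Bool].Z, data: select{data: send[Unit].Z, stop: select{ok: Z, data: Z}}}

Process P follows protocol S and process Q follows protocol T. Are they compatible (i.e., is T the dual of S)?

send[Bool] vs recv[Bool]  match
  μZ vs μZ  match (μ self-dual)
    select{ok,data} vs offer{ok,data}  match same labels
      case ok:
        recv[Str] vs send[Str]  match
          recv[Bool] vs send[Bool]  match
            Z vs Z  match
      case data:
        offer{data,stop} vs select{data,stop}  match same labels
          case data:
            recv[Unit] vs send[Unit]  match
              Z vs Z  match
          case stop:
            offer{ok,data} vs select{ok,data}  match same labels
              case ok:
                Z vs Z  match
              case data:
                Z vs Z  match

YES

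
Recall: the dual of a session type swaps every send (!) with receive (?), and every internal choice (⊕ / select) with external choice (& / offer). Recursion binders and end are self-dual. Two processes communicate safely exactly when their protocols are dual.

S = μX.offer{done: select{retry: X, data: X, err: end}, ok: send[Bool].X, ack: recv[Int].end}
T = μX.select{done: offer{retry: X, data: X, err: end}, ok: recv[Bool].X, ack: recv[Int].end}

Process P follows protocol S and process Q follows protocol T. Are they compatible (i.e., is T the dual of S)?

NO

μX ‖ μX  ok (rec unchanged)
  offer{done,ok,ack} ‖ select{done,ok,ack}  ok labels match
    • done:
      select{retry,data,err} ‖ offer{retry,data,err}  ok labels match
        • retry:
          X ‖ X  ok
        • data:
          X ‖ X  ok
        • err:
          end ‖ end  ok
    • ok:
      send[Bool] ‖ recv[Bool]  ok
        X ‖ X  ok
    • ack:
      recv[Int] ‖ recv[Int]  ✗ same direction on both sides — not dual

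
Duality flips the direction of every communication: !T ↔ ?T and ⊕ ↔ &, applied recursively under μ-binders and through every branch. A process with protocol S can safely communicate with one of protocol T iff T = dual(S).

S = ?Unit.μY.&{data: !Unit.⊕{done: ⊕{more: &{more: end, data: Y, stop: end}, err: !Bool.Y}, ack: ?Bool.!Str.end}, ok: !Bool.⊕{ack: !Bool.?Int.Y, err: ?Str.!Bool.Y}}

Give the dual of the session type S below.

!Unit.μY.⊕{data: ?Unit.&{done: &{more: ⊕{more: end, data: Y, stop: end}, err: ?Bool.Y}, ack: !Bool.?Str.end}, ok: ?Bool.&{ack: ?Bool.!Int.Y, err: !Str.?Bool.Y}}

?Unit → !Unit
  μY → μY  (μ self-dual)
    &{data,ok} → ⊕{data,ok}  (external→internal)
      [data]
        !Unit → ?Unit
          ⊕{done,ack} → &{done,ack}  (select→offer)
            [done]
              ⊕{more,err} → &{more,err}  (select→offer)
                [more]
                  &{more,data,stop} → ⊕{more,data,stop}  (external→internal)
                    [more]
                      end ↦ end
                    [data]
                      Y ↦ Y
                    [stop]
                      end ↦ end
                [err]
                  !Bool → ?Bool
                    Y ↦ Y
            [ack]
              ?Bool → !Bool
                !Str → ?Str
                  end ↦ end
      [ok]
        !Bool → ?Bool
          ⊕{ack,err} → &{ack,err}  (select→offer)
            [ack]
              !Bool → ?Bool
                ?Int → !Int
                  Y ↦ Y
            [err]
              ?Str → !Str
                !Bool → ?Bool
                  Y ↦ Y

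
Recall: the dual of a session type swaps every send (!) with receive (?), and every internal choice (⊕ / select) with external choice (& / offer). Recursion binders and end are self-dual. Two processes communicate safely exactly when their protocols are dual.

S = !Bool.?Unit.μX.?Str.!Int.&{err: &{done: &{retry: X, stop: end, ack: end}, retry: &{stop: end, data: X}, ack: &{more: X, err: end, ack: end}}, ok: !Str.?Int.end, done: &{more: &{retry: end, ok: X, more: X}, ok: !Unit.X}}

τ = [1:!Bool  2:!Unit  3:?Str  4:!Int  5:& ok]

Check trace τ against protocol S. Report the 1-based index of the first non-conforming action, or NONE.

@1 !Bool  ok  now at ?Unit.μX.…
@2 got !Unit, protocol expects ?Unit  ✗

2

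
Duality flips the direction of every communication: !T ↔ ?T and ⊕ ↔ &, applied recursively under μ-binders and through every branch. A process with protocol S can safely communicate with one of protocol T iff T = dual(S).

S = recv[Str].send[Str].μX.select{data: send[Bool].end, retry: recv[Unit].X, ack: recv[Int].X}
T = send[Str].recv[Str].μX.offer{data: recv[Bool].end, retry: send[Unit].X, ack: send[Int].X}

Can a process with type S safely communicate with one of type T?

YES

recv[Str] ‖ send[Str]  ✓
  send[Str] ‖ recv[Str]  ✓
    μX ‖ μX  ✓ (μ self-dual)
      select{data,retry,ack} ‖ offer{data,retry,ack}  ✓ same labels
        case data:
          send[Bool] ‖ recv[Bool]  ✓
            end ‖ end  ✓
        case retry:
          recv[Unit] ‖ send[Unit]  ✓
            X ‖ X  ✓
        case ack:
          recv[Int] ‖ send[Int]  ✓
            X ‖ X  ✓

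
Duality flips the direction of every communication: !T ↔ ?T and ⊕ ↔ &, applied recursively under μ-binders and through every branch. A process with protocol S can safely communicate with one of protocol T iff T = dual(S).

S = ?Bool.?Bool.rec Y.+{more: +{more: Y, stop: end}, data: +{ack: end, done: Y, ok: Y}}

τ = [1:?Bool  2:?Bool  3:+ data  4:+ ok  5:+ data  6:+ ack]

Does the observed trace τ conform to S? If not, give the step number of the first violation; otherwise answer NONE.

NONE

@1 ?Bool  ✓  state: ?Bool.rec Y.…
@2 ?Bool  ✓  state: rec Y.…
@3 + data  ✓  state: +{ack: end, done: rec Y.…, ok: rec Y.…}
@4 + ok  ✓  state: rec Y.…
@5 + data  ✓  state: +{ack: end, done: rec Y.…, ok: rec Y.…}
@6 + ack  ✓  state: end
τ conforms to S (length 6)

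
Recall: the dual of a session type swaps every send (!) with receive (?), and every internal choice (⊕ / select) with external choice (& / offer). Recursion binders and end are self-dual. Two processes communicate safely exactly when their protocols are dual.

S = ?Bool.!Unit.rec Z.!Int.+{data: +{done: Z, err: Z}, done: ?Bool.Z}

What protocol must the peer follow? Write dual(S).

?Bool = !Bool
  !Unit = ?Unit
    rec Z = rec Z  (binder kept)
      !Int = ?Int
        +{data,done} = &{data,done}  (internal→external)
          [data]
            +{done,err} = &{done,err}  (internal→external)
              [done]
                Z ↦ Z
              [err]
                Z ↦ Z
          [done]
            ?Bool = !Bool
              Z ↦ Z

!Bool.?Unit.rec Z.?Int.&{data: &{done: Z, err: Z}, done: !Bool.Z}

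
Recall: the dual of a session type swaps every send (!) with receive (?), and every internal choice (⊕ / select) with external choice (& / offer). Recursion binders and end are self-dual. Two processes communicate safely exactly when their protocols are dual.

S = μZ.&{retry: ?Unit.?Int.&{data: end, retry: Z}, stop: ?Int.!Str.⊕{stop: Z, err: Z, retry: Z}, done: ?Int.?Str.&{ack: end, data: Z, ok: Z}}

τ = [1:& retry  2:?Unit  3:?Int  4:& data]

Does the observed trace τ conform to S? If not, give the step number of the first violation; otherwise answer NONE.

@1 & retry  ok  now at ?Unit.?Int.&{data: end, retry: μZ.…}
@2 ?Unit  ok  now at ?Int.&{data: end, retry: μZ.…}
@3 ?Int  ok  now at &{data: end, retry: μZ.…}
@4 & data  ok  now at end
τ conforms to S (length 4)

NONE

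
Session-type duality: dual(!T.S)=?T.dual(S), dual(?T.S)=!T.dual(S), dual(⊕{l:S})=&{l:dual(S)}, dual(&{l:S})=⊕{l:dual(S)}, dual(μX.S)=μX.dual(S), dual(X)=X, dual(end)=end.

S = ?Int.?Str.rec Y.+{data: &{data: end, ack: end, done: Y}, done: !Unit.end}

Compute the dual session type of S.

!Int.!Str.rec Y.&{data: +{data: end, ack: end, done: Y}, done: ?Unit.end}

?Int ↦ !Int
  ?Str ↦ !Str
    rec Y ↦ rec Y  (binder kept)
      +{data,done} ↦ &{data,done}  (internal→external)
        case data:
          &{data,ack,done} ↦ +{data,ack,done}  (&→⊕)
            case data:
              end self-dual
            case ack:
              end self-dual
            case done:
              Y self-dual
        case done:
          !Unit ↦ ?Unit
            end self-dual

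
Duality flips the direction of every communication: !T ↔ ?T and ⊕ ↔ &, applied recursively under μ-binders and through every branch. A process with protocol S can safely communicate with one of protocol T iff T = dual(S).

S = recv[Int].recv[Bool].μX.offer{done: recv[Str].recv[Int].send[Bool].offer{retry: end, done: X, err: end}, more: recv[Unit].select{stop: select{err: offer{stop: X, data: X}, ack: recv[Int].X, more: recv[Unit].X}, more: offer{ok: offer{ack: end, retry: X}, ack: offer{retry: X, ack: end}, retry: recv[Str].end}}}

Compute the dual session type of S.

send[Int].send[Bool].μX.select{done: send[Str].send[Int].recv[Bool].select{retry: end, done: X, err: end}, more: send[Unit].offer{stop: offer{err: select{stop: X, data: X}, ack: send[Int].X, more: send[Unit].X}, more: select{ok: select{ack: end, retry: X}, ack: select{retry: X, ack: end}, retry: send[Str].end}}}

recv[Int] → send[Int]
  recv[Bool] → send[Bool]
    μX → μX  (μ self-dual)
      offer{done,more} → select{done,more}  (external→internal)
        case done:
          recv[Str] → send[Str]
            recv[Int] → send[Int]
              send[Bool] → recv[Bool]
                offer{retry,done,err} → select{retry,done,err}  (external→internal)
                  case retry:
                    end self-dual
                  case done:
                    X self-dual
                  case err:
                    end self-dual
        case more:
          recv[Unit] → send[Unit]
            select{stop,more} → offer{stop,more}  (select→offer)
              case stop:
                select{err,ack,more} → offer{err,ack,more}  (select→offer)
                  case err:
                    offer{stop,data} → select{stop,data}  (external→internal)
                      case stop:
                        X self-dual
                      case data:
                        X self-dual
                  case ack:
                    recv[Int] → send[Int]
                      X self-dual
                  case more:
                    recv[Unit] → send[Unit]
                      X self-dual
              case more:
                offer{ok,ack,retry} → select{ok,ack,retry}  (external→internal)
                  case ok:
                    offer{ack,retry} → select{ack,retry}  (external→internal)
                      case ack:
                        end self-dual
                      case retry:
                        X self-dual
                  case ack:
                    offer{retry,ack} → select{retry,ack}  (external→internal)
                      case retry:
                        X self-dual
                      case ack:
                        end self-dual
                  case retry:
                    recv[Str] → send[Str]
                      end self-dual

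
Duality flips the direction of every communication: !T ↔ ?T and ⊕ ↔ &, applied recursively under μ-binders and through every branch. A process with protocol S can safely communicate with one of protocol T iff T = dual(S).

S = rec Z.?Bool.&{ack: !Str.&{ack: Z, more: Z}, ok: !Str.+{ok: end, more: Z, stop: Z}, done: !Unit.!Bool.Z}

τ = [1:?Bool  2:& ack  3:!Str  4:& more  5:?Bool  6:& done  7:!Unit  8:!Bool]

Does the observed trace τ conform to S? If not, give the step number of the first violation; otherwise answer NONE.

NONE

@1 ?Bool  match  cont: &{ack: !Str.&{ack: rec Z.…, more: rec Z.…}, ok: !Str.+{ok: end, more: rec Z.…, stop: rec Z.…}, done: !Unit.!Bool.rec Z.…}
@2 & ack  match  cont: !Str.&{ack: rec Z.…, more: rec Z.…}
@3 !Str  match  cont: &{ack: rec Z.…, more: rec Z.…}
@4 & more  match  cont: rec Z.…
@5 ?Bool  match  cont: &{ack: !Str.&{ack: rec Z.…, more: rec Z.…}, ok: !Str.+{ok: end, more: rec Z.…, stop: rec Z.…}, done: !Unit.!Bool.rec Z.…}
@6 & done  match  cont: !Unit.!Bool.rec Z.…
@7 !Unit  match  cont: !Bool.rec Z.…
@8 !Bool  match  cont: rec Z.…
all 8 steps conform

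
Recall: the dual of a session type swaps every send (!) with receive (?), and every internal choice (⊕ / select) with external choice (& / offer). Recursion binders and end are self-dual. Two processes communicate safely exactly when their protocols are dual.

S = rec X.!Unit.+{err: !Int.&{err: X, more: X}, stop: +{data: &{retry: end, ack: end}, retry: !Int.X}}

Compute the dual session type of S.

rec X.?Unit.&{err: ?Int.+{err: X, more: X}, stop: &{data: +{retry: end, ack: end}, retry: ?Int.X}}

rec X ↦ rec X  (rec unchanged)
  !Unit ↦ ?Unit
    +{err,stop} ↦ &{err,stop}  (⊕→&)
      • err:
        !Int ↦ ?Int
          &{err,more} ↦ +{err,more}  (offer→select)
            • err:
              X ↦ X
            • more:
              X ↦ X
      • stop:
        +{data,retry} ↦ &{data,retry}  (⊕→&)
          • data:
            &{retry,ack} ↦ +{retry,ack}  (offer→select)
              • retry:
                end ↦ end
              • ack:
                end ↦ end
          • retry:
            !Int ↦ ?Int
              X ↦ X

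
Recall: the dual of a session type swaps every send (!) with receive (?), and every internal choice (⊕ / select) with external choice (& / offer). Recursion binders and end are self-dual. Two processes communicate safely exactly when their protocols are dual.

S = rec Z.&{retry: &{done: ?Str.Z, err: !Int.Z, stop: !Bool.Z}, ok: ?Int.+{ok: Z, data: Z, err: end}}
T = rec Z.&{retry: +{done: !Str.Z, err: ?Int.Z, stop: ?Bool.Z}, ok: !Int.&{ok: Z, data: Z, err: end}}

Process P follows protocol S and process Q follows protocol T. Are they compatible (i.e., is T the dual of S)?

NO

rec Z | rec Z  ok (μ self-dual)
  &{retry,ok} | &{retry,ok}  ✗ choice polarity not flipped — not dual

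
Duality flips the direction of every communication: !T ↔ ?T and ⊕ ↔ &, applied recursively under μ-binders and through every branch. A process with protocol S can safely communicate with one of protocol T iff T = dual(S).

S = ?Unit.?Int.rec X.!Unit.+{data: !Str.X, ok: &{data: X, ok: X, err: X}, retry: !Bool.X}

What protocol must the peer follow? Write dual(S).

?Unit ↦ !Unit
  ?Int ↦ !Int
    rec X ↦ rec X  (μ self-dual)
      !Unit ↦ ?Unit
        +{data,ok,retry} ↦ &{data,ok,retry}  (⊕→&)
          [data]
            !Str ↦ ?Str
              X self-dual
          [ok]
            &{data,ok,err} ↦ +{data,ok,err}  (external→internal)
              [data]
                X self-dual
              [ok]
                X self-dual
              [err]
                X self-dual
          [retry]
            !Bool ↦ ?Bool
              X self-dual

!Unit.!Int.rec X.?Unit.&{data: ?Str.X, ok: +{data: X, ok: X, err: X}, retry: ?Bool.X}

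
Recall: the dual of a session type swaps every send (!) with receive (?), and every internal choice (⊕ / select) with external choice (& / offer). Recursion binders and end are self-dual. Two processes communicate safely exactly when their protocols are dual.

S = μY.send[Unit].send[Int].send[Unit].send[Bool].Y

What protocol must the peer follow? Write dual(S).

μY → μY  (binder kept)
  send[Unit] → recv[Unit]
    send[Int] → recv[Int]
      send[Unit] → recv[Unit]
        send[Bool] → recv[Bool]
          Y self-dual

μY.recv[Unit].recv[Int].recv[Unit].recv[Bool].Y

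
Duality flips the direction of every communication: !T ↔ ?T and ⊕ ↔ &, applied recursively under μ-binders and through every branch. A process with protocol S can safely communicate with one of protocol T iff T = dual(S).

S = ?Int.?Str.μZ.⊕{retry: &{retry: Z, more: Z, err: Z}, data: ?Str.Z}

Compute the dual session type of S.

!Int.!Str.μZ.&{retry: ⊕{retry: Z, more: Z, err: Z}, data: !Str.Z}

?Int → !Int
  ?Str → !Str
    μZ → μZ  (μ self-dual)
      ⊕{retry,data} → &{retry,data}  (⊕→&)
        case retry:
          &{retry,more,err} → ⊕{retry,more,err}  (&→⊕)
            case retry:
              dual(Z) = Z
            case more:
              dual(Z) = Z
            case err:
              dual(Z) = Z
        case data:
          ?Str → !Str
            dual(Z) = Z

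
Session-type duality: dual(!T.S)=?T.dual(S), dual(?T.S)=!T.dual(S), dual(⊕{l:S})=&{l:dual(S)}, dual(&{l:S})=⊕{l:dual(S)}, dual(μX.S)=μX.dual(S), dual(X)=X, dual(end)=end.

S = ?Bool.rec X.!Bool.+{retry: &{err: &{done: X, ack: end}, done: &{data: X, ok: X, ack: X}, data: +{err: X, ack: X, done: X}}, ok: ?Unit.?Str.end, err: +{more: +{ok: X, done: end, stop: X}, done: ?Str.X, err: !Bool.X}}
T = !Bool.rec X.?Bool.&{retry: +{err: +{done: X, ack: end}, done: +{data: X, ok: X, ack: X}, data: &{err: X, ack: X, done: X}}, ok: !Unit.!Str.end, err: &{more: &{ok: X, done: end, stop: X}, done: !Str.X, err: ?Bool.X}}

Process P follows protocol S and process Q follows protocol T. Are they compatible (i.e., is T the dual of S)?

?Bool ‖ !Bool  ok
  rec X ‖ rec X  ok (binder kept)
    !Bool ‖ ?Bool  ok
      +{retry,ok,err} ‖ &{retry,ok,err}  ok label sets agree
        [retry]
          &{err,done,data} ‖ +{err,done,data}  ok label sets agree
            [err]
              &{done,ack} ‖ +{done,ack}  ok label sets agree
                [done]
                  X ‖ X  ok
                [ack]
                  end ‖ end  ok
            [done]
              &{data,ok,ack} ‖ +{data,ok,ack}  ok label sets agree
                [data]
                  X ‖ X  ok
                [ok]
                  X ‖ X  ok
                [ack]
                  X ‖ X  ok
            [data]
              +{err,ack,done} ‖ &{err,ack,done}  ok label sets agree
                [err]
                  X ‖ X  ok
                [ack]
                  X ‖ X  ok
                [done]
                  X ‖ X  ok
        [ok]
          ?Unit ‖ !Unit  ok
            ?Str ‖ !Str  ok
              end ‖ end  ok
        [err]
          +{more,done,err} ‖ &{more,done,err}  ok label sets agree
            [more]
              +{ok,done,stop} ‖ &{ok,done,stop}  ok label sets agree
                [ok]
                  X ‖ X  ok
                [done]
                  end ‖ end  ok
                [stop]
                  X ‖ X  ok
            [done]
              ?Str ‖ !Str  ok
                X ‖ X  ok
            [err]
              !Bool ‖ ?Bool  ok
                X ‖ X  ok

YES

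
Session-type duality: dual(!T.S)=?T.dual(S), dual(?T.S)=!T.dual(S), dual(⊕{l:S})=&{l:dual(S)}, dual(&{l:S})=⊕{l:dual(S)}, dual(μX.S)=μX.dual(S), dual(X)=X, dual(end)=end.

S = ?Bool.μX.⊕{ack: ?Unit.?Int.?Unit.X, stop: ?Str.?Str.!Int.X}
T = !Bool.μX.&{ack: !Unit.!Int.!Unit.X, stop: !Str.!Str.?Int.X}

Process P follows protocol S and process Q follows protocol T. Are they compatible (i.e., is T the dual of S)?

?Bool vs !Bool  ✓
  μX vs μX  ✓ (rec unchanged)
    ⊕{ack,stop} vs &{ack,stop}  ✓ label sets agree
      • ack:
        ?Unit vs !Unit  ✓
          ?Int vs !Int  ✓
            ?Unit vs !Unit  ✓
              X vs X  ✓
      • stop:
        ?Str vs !Str  ✓
          ?Str vs !Str  ✓
            !Int vs ?Int  ✓
              X vs X  ✓

YES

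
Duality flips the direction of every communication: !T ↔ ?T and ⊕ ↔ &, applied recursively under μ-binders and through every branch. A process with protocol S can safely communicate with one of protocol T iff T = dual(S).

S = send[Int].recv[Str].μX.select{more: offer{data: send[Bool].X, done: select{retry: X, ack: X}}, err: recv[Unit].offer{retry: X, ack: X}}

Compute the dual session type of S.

send[Int] → recv[Int]
  recv[Str] → send[Str]
    μX → μX  (μ self-dual)
      select{more,err} → offer{more,err}  (⊕→&)
        [more]
          offer{data,done} → select{data,done}  (offer→select)
            [data]
              send[Bool] → recv[Bool]
                X self-dual
            [done]
              select{retry,ack} → offer{retry,ack}  (⊕→&)
                [retry]
                  X self-dual
                [ack]
                  X self-dual
        [err]
          recv[Unit] → send[Unit]
            offer{retry,ack} → select{retry,ack}  (offer→select)
              [retry]
                X self-dual
              [ack]
                X self-dual

recv[Int].send[Str].μX.offer{more: select{data: recv[Bool].X, done: offer{retry: X, ack: X}}, err: send[Unit].select{retry: X, ack: X}}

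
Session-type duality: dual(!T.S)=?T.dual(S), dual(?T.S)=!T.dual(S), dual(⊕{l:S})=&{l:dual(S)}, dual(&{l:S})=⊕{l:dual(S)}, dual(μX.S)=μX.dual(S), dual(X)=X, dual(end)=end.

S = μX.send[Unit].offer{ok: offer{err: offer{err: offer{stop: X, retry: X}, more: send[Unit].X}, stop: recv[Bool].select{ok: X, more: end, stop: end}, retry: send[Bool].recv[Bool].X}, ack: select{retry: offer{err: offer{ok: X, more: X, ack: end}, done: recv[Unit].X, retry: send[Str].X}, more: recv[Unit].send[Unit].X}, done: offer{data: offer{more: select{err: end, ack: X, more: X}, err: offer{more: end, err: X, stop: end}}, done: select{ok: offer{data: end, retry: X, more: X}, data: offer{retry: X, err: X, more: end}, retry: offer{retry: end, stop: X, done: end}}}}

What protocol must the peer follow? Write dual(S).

μX.recv[Unit].select{ok: select{err: select{err: select{stop: X, retry: X}, more: recv[Unit].X}, stop: send[Bool].offer{ok: X, more: end, stop: end}, retry: recv[Bool].send[Bool].X}, ack: offer{retry: select{err: select{ok: X, more: X, ack: end}, done: send[Unit].X, retry: recv[Str].X}, more: send[Unit].recv[Unit].X}, done: select{data: select{more: offer{err: end, ack: X, more: X}, err: select{more: end, err: X, stop: end}}, done: offer{ok: select{data: end, retry: X, more: X}, data: select{retry: X, err: X, more: end}, retry: select{retry: end, stop: X, done: end}}}}

μX ↦ μX  (binder kept)
  send[Unit] ↦ recv[Unit]
    offer{ok,ack,done} ↦ select{ok,ack,done}  (&→⊕)
      • ok:
        offer{err,stop,retry} ↦ select{err,stop,retry}  (&→⊕)
          • err:
            offer{err,more} ↦ select{err,more}  (&→⊕)
              • err:
                offer{stop,retry} ↦ select{stop,retry}  (&→⊕)
                  • stop:
                    X ↦ X
                  • retry:
                    X ↦ X
              • more:
                send[Unit] ↦ recv[Unit]
                  X ↦ X
          • stop:
            recv[Bool] ↦ send[Bool]
              select{ok,more,stop} ↦ offer{ok,more,stop}  (select→offer)
                • ok:
                  X ↦ X
                • more:
                  end ↦ end
                • stop:
                  end ↦ end
          • retry:
            send[Bool] ↦ recv[Bool]
              recv[Bool] ↦ send[Bool]
                X ↦ X
      • ack:
        select{retry,more} ↦ offer{retry,more}  (select→offer)
          • retry:
            offer{err,done,retry} ↦ select{err,done,retry}  (&→⊕)
              • err:
                offer{ok,more,ack} ↦ select{ok,more,ack}  (&→⊕)
                  • ok:
                    X ↦ X
                  • more:
                    X ↦ X
                  • ack:
                    end ↦ end
              • done:
                recv[Unit] ↦ send[Unit]
                  X ↦ X
              • retry:
                send[Str] ↦ recv[Str]
                  X ↦ X
          • more:
            recv[Unit] ↦ send[Unit]
              send[Unit] ↦ recv[Unit]
                X ↦ X
      • done:
        offer{data,done} ↦ select{data,done}  (&→⊕)
          • data:
            offer{more,err} ↦ select{more,err}  (&→⊕)
              • more:
                select{err,ack,more} ↦ offer{err,ack,more}  (select→offer)
                  • err:
                    end ↦ end
                  • ack:
                    X ↦ X
                  • more:
                    X ↦ X
              • err:
                offer{more,err,stop} ↦ select{more,err,stop}  (&→⊕)
                  • more:
                    end ↦ end
                  • err:
                    X ↦ X
                  • stop:
                    end ↦ end
          • done:
            select{ok,data,retry} ↦ offer{ok,data,retry}  (select→offer)
              • ok:
                offer{data,retry,more} ↦ select{data,retry,more}  (&→⊕)
                  • data:
                    end ↦ end
                  • retry:
                    X ↦ X
                  • more:
                    X ↦ X
              • data:
                offer{retry,err,more} ↦ select{retry,err,more}  (&→⊕)
                  • retry:
                    X ↦ X
                  • err:
                    X ↦ X
                  • more:
                    end ↦ end
              • retry:
                offer{retry,stop,done} ↦ select{retry,stop,done}  (&→⊕)
                  • retry:
                    end ↦ end
                  • stop:
                    X ↦ X
                  • done:
                    end ↦ end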